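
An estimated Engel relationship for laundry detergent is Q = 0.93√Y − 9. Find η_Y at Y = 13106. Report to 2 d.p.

0.55

At Y = 13106: Q = 97.468.
dQ/dY = 0.93/(2√Y) = 0.00406179 at this income.
η = (dQ/dY)·(Y/Q) = 0.00406179 × (13106/97.468) = 0.55.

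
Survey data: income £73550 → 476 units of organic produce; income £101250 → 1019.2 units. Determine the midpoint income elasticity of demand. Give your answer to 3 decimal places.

ΔQ = 1019.2 − 476 = 543.2; midpoint Q̄ = (476 + 1019.2)/2 = 747.6.
ΔI = 101250 − 73550 = 27700; midpoint Ī = (73550 + 101250)/2 = 87400.
η = (ΔQ/Q̄) ÷ (ΔI/Ī) = (543.2/747.6) ÷ (27700/87400) = 2.293.

2.293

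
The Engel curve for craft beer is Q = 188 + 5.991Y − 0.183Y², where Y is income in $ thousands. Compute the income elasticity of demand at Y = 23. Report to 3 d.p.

-0.244

At Y = 23: Q = 228.9860.
dQ/dY = 5.991 − 0.366Y = -2.42700.
η = (dQ/dY)·(Y/Q) = -2.42700 × (23/228.9860) = -0.244.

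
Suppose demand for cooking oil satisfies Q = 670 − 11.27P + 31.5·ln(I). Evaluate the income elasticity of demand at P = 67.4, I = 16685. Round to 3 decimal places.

0.145

At P = 67.4, I = 16685: Q = 216.653.
Holding P constant, ∂Q/∂I = 31.5/I = 0.00188792.
η_I = (∂Q/∂I)·(I/Q) = 0.00188792 × (16685/216.653) = 0.145.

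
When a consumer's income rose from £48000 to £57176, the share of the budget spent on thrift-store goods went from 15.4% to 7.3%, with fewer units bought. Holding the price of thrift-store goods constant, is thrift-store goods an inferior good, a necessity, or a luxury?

inferior good

Quantity demanded falls as income rises, so η < 0.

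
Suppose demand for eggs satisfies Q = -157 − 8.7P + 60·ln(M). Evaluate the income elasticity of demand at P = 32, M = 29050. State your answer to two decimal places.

At P = 32, M = 29050: Q = 181.206.
Holding P constant, ∂Q/∂M = 60/M = 0.0020654.
η_M = (∂Q/∂M)·(M/Q) = 0.0020654 × (29050/181.206) = 0.33.

0.33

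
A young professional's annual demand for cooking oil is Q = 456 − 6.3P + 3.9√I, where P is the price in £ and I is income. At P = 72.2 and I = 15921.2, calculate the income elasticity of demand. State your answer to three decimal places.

At P = 72.2, I = 15921.2: Q = 493.239.
Holding P constant, ∂Q/∂I = 3.9/(2√I) = 0.0154542.
η_I = (∂Q/∂I)·(I/Q) = 0.0154542 × (15921.2/493.239) = 0.499.

0.499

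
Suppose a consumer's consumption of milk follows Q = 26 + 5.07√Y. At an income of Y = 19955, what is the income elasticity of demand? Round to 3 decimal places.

0.482

At Y = 19955: Q = 742.199.
dQ/dY = 5.07/(2√Y) = 0.0179454 at this income.
η = (dQ/dY)·(Y/Q) = 0.0179454 × (19955/742.199) = 0.482.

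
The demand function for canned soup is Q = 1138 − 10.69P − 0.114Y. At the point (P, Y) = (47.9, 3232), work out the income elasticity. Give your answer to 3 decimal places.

At P = 47.9, Y = 3232: Q = 257.501.
Holding P constant, ∂Q/∂Y = −0.114.
η_Y = (∂Q/∂Y)·(Y/Q) = -0.114 × (3232/257.501) = -1.431.

-1.431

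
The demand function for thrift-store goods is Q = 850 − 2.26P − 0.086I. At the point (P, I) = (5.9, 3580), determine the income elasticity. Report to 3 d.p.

-0.582

At P = 5.9, I = 3580: Q = 528.786.
Holding P constant, ∂Q/∂I = −0.086.
η_I = (∂Q/∂I)·(I/Q) = -0.086 × (3580/528.786) = -0.582.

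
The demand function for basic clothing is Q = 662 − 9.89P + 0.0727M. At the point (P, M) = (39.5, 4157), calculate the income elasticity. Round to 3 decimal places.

At P = 39.5, M = 4157: Q = 573.559.
Holding P constant, ∂Q/∂M = 0.0727.
η_M = (∂Q/∂M)·(M/Q) = 0.0727 × (4157/573.559) = 0.527.

0.527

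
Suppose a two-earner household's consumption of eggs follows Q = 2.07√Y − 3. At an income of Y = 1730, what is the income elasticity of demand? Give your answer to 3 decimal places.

0.518

At Y = 1730: Q = 83.098.
dQ/dY = 2.07/(2√Y) = 0.0248838 at this income.
η = (dQ/dY)·(Y/Q) = 0.0248838 × (1730/83.098) = 0.518.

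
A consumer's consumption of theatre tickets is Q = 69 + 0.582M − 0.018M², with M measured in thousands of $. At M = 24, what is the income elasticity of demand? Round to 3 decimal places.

-0.093

At M = 24: Q = 72.6000.
dQ/dM = 0.582 − 0.036M = -0.28200.
η = (dQ/dM)·(M/Q) = -0.28200 × (24/72.6000) = -0.093.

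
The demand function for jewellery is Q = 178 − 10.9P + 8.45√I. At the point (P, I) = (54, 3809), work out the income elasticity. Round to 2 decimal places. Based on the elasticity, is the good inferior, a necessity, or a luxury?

2.35 (luxury)

At P = 54, I = 3809: Q = 110.909.
Holding P constant, ∂Q/∂I = 8.45/(2√I) = 0.0684575.
η_I = (∂Q/∂I)·(I/Q) = 0.0684575 × (3809/110.909) = 2.35.
Since η > 1, this is a luxury.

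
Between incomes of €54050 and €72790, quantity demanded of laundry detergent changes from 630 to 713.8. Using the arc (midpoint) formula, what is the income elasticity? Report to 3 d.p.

0.422

ΔQ = 713.8 − 630 = 83.8; midpoint Q̄ = (630 + 713.8)/2 = 671.9.
ΔI = 72790 − 54050 = 18740; midpoint Ī = (54050 + 72790)/2 = 63420.
η = (ΔQ/Q̄) ÷ (ΔI/Ī) = (83.8/671.9) ÷ (18740/63420) = 0.422.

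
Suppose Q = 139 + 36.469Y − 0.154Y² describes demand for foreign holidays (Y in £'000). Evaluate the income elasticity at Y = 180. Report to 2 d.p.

-1.99

At Y = 180: Q = 1713.8200.
dQ/dY = 36.469 − 0.308Y = -18.97100.
η = (dQ/dY)·(Y/Q) = -18.97100 × (180/1713.8200) = -1.99.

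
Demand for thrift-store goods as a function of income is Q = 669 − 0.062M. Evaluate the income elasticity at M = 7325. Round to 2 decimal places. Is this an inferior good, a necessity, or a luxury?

-2.11 (inferior good)

At M = 7325: Q = 214.850.
dQ/dM = −0.062.
η = (dQ/dM)·(M/Q) = -0.062 × (7325/214.850) = -2.11.
Since η < 0, the good is an inferior good.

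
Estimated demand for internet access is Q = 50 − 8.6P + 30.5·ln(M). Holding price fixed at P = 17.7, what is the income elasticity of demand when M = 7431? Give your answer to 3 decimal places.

0.180

At P = 17.7, M = 7431: Q = 169.639.
Holding P constant, ∂Q/∂M = 30.5/M = 0.00410443.
η_M = (∂Q/∂M)·(M/Q) = 0.00410443 × (7431/169.639) = 0.180.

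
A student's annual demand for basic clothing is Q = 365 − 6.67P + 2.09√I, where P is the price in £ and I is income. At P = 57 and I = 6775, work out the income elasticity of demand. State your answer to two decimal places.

At P = 57, I = 6775: Q = 156.839.
Holding P constant, ∂Q/∂I = 2.09/(2√I) = 0.0126958.
η_I = (∂Q/∂I)·(I/Q) = 0.0126958 × (6775/156.839) = 0.55.

0.55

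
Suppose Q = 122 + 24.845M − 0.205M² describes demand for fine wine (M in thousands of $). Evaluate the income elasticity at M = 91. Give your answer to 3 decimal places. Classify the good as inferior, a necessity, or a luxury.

At M = 91: Q = 685.2900.
dQ/dM = 24.845 − 0.41M = -12.46500.
η = (dQ/dM)·(M/Q) = -12.46500 × (91/685.2900) = -1.655.
η < 0 ⇒ inferior good.

-1.655 (inferior good)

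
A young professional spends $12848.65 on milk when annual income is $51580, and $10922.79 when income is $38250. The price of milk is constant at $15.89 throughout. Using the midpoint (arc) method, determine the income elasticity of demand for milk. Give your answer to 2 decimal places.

With a constant price, Q₁ = 12848.65/15.89 = 808.600 and Q₂ = 10922.79/15.89 = 687.400 (equivalently, work directly with expenditure since P cancels).
Midpoint %ΔQ = (10922.79 − 12848.65)/11885.72 = -0.16203; midpoint %ΔI = (38250 − 51580)/44915 = -0.29678.
η = -0.16203 / -0.29678 = 0.55.

0.55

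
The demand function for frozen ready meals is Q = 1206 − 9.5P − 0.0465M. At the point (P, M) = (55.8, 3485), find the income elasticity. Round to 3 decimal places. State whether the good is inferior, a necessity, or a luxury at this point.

-0.315 (inferior good)

At P = 55.8, M = 3485: Q = 513.847.
Holding P constant, ∂Q/∂M = −0.0465.
η_M = (∂Q/∂M)·(M/Q) = -0.0465 × (3485/513.847) = -0.315.
Since η < 0, this is an inferior good.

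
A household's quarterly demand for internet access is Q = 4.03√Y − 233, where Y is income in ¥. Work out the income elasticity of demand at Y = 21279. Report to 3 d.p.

0.828

At Y = 21279: Q = 354.869.
dQ/dY = 4.03/(2√Y) = 0.0138134 at this income.
η = (dQ/dY)·(Y/Q) = 0.0138134 × (21279/354.869) = 0.828.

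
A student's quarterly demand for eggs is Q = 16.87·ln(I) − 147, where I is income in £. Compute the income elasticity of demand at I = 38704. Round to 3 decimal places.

0.541

At I = 38704: Q = 31.210.
dQ/dI = 16.87/I = 0.000435872 at this income.
η = (dQ/dI)·(I/Q) = 0.000435872 × (38704/31.210) = 0.541.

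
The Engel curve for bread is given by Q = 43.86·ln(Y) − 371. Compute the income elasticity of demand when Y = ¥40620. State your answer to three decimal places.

0.464

At Y = 40620: Q = 94.443.
dQ/dY = 43.86/Y = 0.00107976 at this income.
η = (dQ/dY)·(Y/Q) = 0.00107976 × (40620/94.443) = 0.464.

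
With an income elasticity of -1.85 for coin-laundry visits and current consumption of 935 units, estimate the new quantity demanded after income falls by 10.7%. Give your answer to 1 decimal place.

%ΔQ ≈ η × %ΔI = -1.85 × (-10.7%) = 19.795%.
New Q ≈ 935 × (1 + 0.19795) = 1120.1.

1120.1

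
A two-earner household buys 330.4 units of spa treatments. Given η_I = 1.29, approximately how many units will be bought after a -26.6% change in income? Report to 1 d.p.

%ΔQ ≈ η × %ΔI = 1.29 × (-26.6%) = -34.314%.
New Q ≈ 330.4 × (1 − 0.34314) = 217.0.

217.0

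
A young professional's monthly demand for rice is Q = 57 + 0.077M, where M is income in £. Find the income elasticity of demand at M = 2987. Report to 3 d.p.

At M = 2987: Q = 286.999.
dQ/dM = 0.077.
η = (dQ/dM)·(M/Q) = 0.077 × (2987/286.999) = 0.801.

0.801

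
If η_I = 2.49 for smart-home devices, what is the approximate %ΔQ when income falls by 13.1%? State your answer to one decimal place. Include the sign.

%ΔQ ≈ η × %ΔI = 2.49 × (-13.1%) = -32.6%.

-32.6%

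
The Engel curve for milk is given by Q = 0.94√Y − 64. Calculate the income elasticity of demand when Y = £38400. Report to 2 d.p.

0.77

At Y = 38400: Q = 120.202.
dQ/dY = 0.94/(2√Y) = 0.00239846 at this income.
η = (dQ/dY)·(Y/Q) = 0.00239846 × (38400/120.202) = 0.77.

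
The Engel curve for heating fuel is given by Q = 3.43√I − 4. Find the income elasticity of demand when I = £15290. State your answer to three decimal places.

At I = 15290: Q = 420.129.
dQ/dI = 3.43/(2√I) = 0.0138695 at this income.
η = (dQ/dI)·(I/Q) = 0.0138695 × (15290/420.129) = 0.505.

0.505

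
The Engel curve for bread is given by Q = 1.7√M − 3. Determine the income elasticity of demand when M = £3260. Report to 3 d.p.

At M = 3260: Q = 94.064.
dQ/dM = 1.7/(2√M) = 0.0148871 at this income.
η = (dQ/dM)·(M/Q) = 0.0148871 × (3260/94.064) = 0.516.

0.516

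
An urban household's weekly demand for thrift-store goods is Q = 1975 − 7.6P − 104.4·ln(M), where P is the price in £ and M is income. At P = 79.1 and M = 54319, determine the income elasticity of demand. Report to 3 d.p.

At P = 79.1, M = 54319: Q = 235.605.
Holding P constant, ∂Q/∂M = -104.4/M = -0.00192198.
η_M = (∂Q/∂M)·(M/Q) = -0.00192198 × (54319/235.605) = -0.443.

-0.443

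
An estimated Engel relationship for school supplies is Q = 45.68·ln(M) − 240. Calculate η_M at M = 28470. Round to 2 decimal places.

At M = 28470: Q = 228.522.
dQ/dM = 45.68/M = 0.0016045 at this income.
η = (dQ/dM)·(M/Q) = 0.0016045 × (28470/228.522) = 0.20.

0.20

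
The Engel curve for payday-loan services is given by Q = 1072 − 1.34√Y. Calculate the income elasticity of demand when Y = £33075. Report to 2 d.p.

At Y = 33075: Q = 828.300.
dQ/dY = -1.34/(2√Y) = -0.00368404 at this income.
η = (dQ/dY)·(Y/Q) = -0.00368404 × (33075/828.300) = -0.15.

-0.15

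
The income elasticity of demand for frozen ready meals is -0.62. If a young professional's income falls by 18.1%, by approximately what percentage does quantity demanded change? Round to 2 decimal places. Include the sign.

%ΔQ ≈ η × %ΔI = -0.62 × (-18.1%) = 11.22%.

11.22%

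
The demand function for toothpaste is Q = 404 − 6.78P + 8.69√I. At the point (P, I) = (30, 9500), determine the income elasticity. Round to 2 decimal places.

0.40

At P = 30, I = 9500: Q = 1047.596.
Holding P constant, ∂Q/∂I = 8.69/(2√I) = 0.0445788.
η_I = (∂Q/∂I)·(I/Q) = 0.0445788 × (9500/1047.596) = 0.40.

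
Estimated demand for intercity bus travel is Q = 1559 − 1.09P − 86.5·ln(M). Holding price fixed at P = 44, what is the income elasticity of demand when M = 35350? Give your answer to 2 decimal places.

At P = 44, M = 35350: Q = 605.121.
Holding P constant, ∂Q/∂M = -86.5/M = -0.00244696.
η_M = (∂Q/∂M)·(M/Q) = -0.00244696 × (35350/605.121) = -0.14.

-0.14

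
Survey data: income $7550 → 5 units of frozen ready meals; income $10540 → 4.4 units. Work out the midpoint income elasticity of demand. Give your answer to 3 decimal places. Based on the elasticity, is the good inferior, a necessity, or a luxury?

ΔQ = 4.4 − 5 = -0.6; midpoint Q̄ = (5 + 4.4)/2 = 4.7.
ΔI = 10540 − 7550 = 2990; midpoint Ī = (7550 + 10540)/2 = 9045.
η = (ΔQ/Q̄) ÷ (ΔI/Ī) = (-0.6/4.7) ÷ (2990/9045) = -0.386.
η < 0 ⇒ inferior good.

-0.386 (inferior good)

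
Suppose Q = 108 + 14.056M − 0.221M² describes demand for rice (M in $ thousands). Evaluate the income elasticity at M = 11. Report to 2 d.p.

0.43

At M = 11: Q = 235.8750.
dQ/dM = 14.056 − 0.442M = 9.19400.
η = (dQ/dM)·(M/Q) = 9.19400 × (11/235.8750) = 0.43.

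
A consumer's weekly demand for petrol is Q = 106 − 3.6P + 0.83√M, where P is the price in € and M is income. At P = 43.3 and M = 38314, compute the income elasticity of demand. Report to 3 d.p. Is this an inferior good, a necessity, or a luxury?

At P = 43.3, M = 38314: Q = 112.584.
Holding P constant, ∂Q/∂M = 0.83/(2√M) = 0.00212016.
η_M = (∂Q/∂M)·(M/Q) = 0.00212016 × (38314/112.584) = 0.722.
Since 0 < η < 1, this is a necessity.

0.722 (necessity)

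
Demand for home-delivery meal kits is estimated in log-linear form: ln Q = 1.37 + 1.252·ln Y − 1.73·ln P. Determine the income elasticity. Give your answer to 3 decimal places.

In a log-linear demand, the coefficient on ln Y is the income elasticity.
So η = 1.252.

1.252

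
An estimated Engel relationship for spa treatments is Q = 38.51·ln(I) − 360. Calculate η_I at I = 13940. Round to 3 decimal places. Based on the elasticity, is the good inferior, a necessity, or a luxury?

5.147 (luxury)

At I = 13940: Q = 7.482.
dQ/dI = 38.51/I = 0.00276255 at this income.
η = (dQ/dI)·(I/Q) = 0.00276255 × (13940/7.482) = 5.147.
Since η > 1, the good is a luxury.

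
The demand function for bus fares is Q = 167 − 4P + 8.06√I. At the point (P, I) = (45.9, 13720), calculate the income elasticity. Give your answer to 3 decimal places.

At P = 45.9, I = 13720: Q = 927.487.
Holding P constant, ∂Q/∂I = 8.06/(2√I) = 0.0344055.
η_I = (∂Q/∂I)·(I/Q) = 0.0344055 × (13720/927.487) = 0.509.

0.509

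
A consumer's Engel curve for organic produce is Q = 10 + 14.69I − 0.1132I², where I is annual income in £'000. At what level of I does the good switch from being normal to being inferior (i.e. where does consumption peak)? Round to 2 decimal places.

64.89

dQ/dI = 14.69 − 0.2264I.
The good is inferior where dQ/dI < 0. Setting dQ/dI = 0 gives I = 14.69 / 0.2264 = 64.89.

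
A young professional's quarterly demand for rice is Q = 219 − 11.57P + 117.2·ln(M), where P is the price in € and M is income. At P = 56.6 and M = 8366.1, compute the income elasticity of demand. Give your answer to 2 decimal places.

At P = 56.6, M = 8366.1: Q = 622.682.
Holding P constant, ∂Q/∂M = 117.2/M = 0.0140089.
η_M = (∂Q/∂M)·(M/Q) = 0.0140089 × (8366.1/622.682) = 0.19.

0.19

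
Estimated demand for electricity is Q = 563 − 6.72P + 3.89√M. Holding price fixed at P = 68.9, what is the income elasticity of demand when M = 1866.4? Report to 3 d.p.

0.313

At P = 68.9, M = 1866.4: Q = 268.047.
Holding P constant, ∂Q/∂M = 3.89/(2√M) = 0.0450212.
η_M = (∂Q/∂M)·(M/Q) = 0.0450212 × (1866.4/268.047) = 0.313.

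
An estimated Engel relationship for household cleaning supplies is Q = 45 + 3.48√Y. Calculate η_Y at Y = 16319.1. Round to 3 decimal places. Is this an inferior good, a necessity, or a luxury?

0.454 (necessity)

At Y = 16319.1: Q = 489.557.
dQ/dY = 3.48/(2√Y) = 0.0136208 at this income.
η = (dQ/dY)·(Y/Q) = 0.0136208 × (16319.1/489.557) = 0.454.
Since 0 < η < 1, the good is a necessity.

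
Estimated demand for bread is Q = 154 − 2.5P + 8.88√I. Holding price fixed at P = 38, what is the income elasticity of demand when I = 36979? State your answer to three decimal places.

0.483

At P = 38, I = 36979: Q = 1766.617.
Holding P constant, ∂Q/∂I = 8.88/(2√I) = 0.023089.
η_I = (∂Q/∂I)·(I/Q) = 0.023089 × (36979/1766.617) = 0.483.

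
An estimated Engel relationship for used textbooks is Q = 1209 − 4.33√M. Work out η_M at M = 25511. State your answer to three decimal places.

At M = 25511: Q = 517.405.
dQ/dM = -4.33/(2√M) = -0.0135548 at this income.
η = (dQ/dM)·(M/Q) = -0.0135548 × (25511/517.405) = -0.668.

-0.668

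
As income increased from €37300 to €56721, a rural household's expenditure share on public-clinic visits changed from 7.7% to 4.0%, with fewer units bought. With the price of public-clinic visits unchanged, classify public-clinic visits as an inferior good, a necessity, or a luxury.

Quantity demanded falls as income rises, so η < 0.

inferior good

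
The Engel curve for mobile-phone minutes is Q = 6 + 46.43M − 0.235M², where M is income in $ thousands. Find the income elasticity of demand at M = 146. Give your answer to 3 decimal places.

At M = 146: Q = 1775.5200.
dQ/dM = 46.43 − 0.47M = -22.19000.
η = (dQ/dM)·(M/Q) = -22.19000 × (146/1775.5200) = -1.825.

-1.825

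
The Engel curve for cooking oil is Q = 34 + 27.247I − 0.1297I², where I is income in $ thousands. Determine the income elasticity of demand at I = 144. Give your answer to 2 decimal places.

-1.15

At I = 144: Q = 1268.1088.
dQ/dI = 27.247 − 0.2594I = -10.10660.
η = (dQ/dI)·(I/Q) = -10.10660 × (144/1268.1088) = -1.15.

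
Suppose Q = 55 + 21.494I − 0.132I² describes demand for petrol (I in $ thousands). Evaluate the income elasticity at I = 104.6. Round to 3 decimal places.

-0.745

At I = 104.6: Q = 859.0393.
dQ/dI = 21.494 − 0.264I = -6.12040.
η = (dQ/dI)·(I/Q) = -6.12040 × (104.6/859.0393) = -0.745.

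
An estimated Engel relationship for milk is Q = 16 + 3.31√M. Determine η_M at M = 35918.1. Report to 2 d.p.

0.49

At M = 35918.1: Q = 643.314.
dQ/dM = 3.31/(2√M) = 0.00873255 at this income.
η = (dQ/dM)·(M/Q) = 0.00873255 × (35918.1/643.314) = 0.49.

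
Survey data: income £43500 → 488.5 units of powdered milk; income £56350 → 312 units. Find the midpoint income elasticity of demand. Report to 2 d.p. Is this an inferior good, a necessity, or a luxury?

-1.71 (inferior good)

ΔQ = 312 − 488.5 = -176.5; midpoint Q̄ = (488.5 + 312)/2 = 400.25.
ΔI = 56350 − 43500 = 12850; midpoint Ī = (43500 + 56350)/2 = 49925.
η = (ΔQ/Q̄) ÷ (ΔI/Ī) = (-176.5/400.25) ÷ (12850/49925) = -1.71.
η < 0 ⇒ inferior good.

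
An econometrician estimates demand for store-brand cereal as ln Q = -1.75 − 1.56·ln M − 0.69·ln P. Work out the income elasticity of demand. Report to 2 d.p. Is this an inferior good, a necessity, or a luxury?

-1.56 (inferior good)

In a log-linear demand, the coefficient on ln M is the income elasticity.
So η = -1.56.
η < 0 ⇒ inferior good.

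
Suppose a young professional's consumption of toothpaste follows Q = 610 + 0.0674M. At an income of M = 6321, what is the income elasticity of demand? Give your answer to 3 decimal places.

0.411

At M = 6321: Q = 1036.035.
dQ/dM = 0.0674.
η = (dQ/dM)·(M/Q) = 0.0674 × (6321/1036.035) = 0.411.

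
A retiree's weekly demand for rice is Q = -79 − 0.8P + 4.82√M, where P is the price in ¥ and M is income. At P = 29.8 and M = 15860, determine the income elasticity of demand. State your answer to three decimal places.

0.602

At P = 29.8, M = 15860: Q = 504.174.
Holding P constant, ∂Q/∂M = 4.82/(2√M) = 0.0191366.
η_M = (∂Q/∂M)·(M/Q) = 0.0191366 × (15860/504.174) = 0.602.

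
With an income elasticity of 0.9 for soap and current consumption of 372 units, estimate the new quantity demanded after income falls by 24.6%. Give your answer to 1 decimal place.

289.6

%ΔQ ≈ η × %ΔI = 0.9 × (-24.6%) = -22.14%.
New Q ≈ 372 × (1 − 0.2214) = 289.6.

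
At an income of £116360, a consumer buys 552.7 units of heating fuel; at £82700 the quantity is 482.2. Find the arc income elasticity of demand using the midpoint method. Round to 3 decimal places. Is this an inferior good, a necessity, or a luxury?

0.403 (necessity)

ΔQ = 482.2 − 552.7 = -70.5; midpoint Q̄ = (552.7 + 482.2)/2 = 517.45.
ΔI = 82700 − 116360 = -33660; midpoint Ī = (116360 + 82700)/2 = 99530.
η = (ΔQ/Q̄) ÷ (ΔI/Ī) = (-70.5/517.45) ÷ (-33660/99530) = 0.403.
0 < η < 1 ⇒ necessity.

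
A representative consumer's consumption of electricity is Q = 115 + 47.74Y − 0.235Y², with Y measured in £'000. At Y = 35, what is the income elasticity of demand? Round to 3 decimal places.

0.731

At Y = 35: Q = 1498.0250.
dQ/dY = 47.74 − 0.47Y = 31.29000.
η = (dQ/dY)·(Y/Q) = 31.29000 × (35/1498.0250) = 0.731.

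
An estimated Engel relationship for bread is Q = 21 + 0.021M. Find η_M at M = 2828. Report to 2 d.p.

0.74

At M = 2828: Q = 80.388.
dQ/dM = 0.021.
η = (dQ/dM)·(M/Q) = 0.021 × (2828/80.388) = 0.74.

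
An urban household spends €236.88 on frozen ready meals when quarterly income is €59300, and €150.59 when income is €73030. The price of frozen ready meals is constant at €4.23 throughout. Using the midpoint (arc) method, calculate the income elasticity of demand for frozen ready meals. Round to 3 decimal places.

With a constant price, Q₁ = 236.88/4.23 = 56.000 and Q₂ = 150.59/4.23 = 35.600 (equivalently, work directly with expenditure since P cancels).
Midpoint %ΔQ = (150.59 − 236.88)/193.74 = -0.44540; midpoint %ΔI = (73030 − 59300)/66165 = 0.20751.
η = -0.44540 / 0.20751 = -2.146.

-2.146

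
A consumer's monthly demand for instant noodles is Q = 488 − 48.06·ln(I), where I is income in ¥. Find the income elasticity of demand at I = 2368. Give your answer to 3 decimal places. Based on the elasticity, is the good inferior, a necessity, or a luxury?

-0.419 (inferior good)

At I = 2368: Q = 114.583.
dQ/dI = -48.06/I = -0.0202956 at this income.
η = (dQ/dI)·(I/Q) = -0.0202956 × (2368/114.583) = -0.419.
Since η < 0, the good is an inferior good.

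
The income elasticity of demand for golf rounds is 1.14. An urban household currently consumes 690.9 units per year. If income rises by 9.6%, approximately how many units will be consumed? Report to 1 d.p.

766.5

%ΔQ ≈ η × %ΔI = 1.14 × 9.6% = 10.944%.
New Q ≈ 690.9 × (1 + 0.10944) = 766.5.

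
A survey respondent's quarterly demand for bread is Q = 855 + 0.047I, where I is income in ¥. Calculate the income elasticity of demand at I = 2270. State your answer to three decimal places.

0.111

At I = 2270: Q = 961.690.
dQ/dI = 0.047.
η = (dQ/dI)·(I/Q) = 0.047 × (2270/961.690) = 0.111.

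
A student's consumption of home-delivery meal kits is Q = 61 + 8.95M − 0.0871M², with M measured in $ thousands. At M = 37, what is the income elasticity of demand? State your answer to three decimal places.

At M = 37: Q = 272.9101.
dQ/dM = 8.95 − 0.1742M = 2.50460.
η = (dQ/dM)·(M/Q) = 2.50460 × (37/272.9101) = 0.340.

0.340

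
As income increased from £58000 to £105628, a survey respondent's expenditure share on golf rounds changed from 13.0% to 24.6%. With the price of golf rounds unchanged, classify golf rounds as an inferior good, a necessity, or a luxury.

The budget share rises as income rises, so η > 1.

luxury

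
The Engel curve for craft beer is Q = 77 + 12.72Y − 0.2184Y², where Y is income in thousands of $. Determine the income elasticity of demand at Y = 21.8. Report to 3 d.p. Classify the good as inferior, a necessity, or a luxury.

At Y = 21.8: Q = 250.5036.
dQ/dY = 12.72 − 0.4368Y = 3.19776.
η = (dQ/dY)·(Y/Q) = 3.19776 × (21.8/250.5036) = 0.278.
0 < η < 1 ⇒ necessity.

0.278 (necessity)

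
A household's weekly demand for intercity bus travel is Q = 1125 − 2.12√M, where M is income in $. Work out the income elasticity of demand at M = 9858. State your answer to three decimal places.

At M = 9858: Q = 914.511.
dQ/dM = -2.12/(2√M) = -0.0106761 at this income.
η = (dQ/dM)·(M/Q) = -0.0106761 × (9858/914.511) = -0.115.

-0.115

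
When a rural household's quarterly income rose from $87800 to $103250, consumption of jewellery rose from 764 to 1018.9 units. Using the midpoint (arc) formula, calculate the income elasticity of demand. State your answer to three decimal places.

1.768

ΔQ = 1018.9 − 764 = 254.9; midpoint Q̄ = (764 + 1018.9)/2 = 891.45.
ΔI = 103250 − 87800 = 15450; midpoint Ī = (87800 + 103250)/2 = 95525.
η = (ΔQ/Q̄) ÷ (ΔI/Ī) = (254.9/891.45) ÷ (15450/95525) = 1.768.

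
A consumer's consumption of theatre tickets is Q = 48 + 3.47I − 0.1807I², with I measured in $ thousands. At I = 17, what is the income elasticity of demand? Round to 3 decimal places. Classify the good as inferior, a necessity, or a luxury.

At I = 17: Q = 54.7677.
dQ/dI = 3.47 − 0.3614I = -2.67380.
η = (dQ/dI)·(I/Q) = -2.67380 × (17/54.7677) = -0.830.
η < 0 ⇒ inferior good.

-0.830 (inferior good)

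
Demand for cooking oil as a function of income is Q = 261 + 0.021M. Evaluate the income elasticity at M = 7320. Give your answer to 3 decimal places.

At M = 7320: Q = 414.720.
dQ/dM = 0.021.
η = (dQ/dM)·(M/Q) = 0.021 × (7320/414.720) = 0.371.

0.371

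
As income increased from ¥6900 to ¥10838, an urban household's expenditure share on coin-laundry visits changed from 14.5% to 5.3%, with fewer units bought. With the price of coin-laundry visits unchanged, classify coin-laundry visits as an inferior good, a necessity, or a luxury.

Quantity demanded falls as income rises, so η < 0.

inferior good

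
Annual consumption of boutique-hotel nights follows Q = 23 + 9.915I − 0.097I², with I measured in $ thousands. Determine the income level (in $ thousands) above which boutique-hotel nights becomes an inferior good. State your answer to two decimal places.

dQ/dI = 9.915 − 0.194I.
The good is inferior where dQ/dI < 0. Setting dQ/dI = 0 gives I = 9.915 / 0.194 = 51.11.

51.11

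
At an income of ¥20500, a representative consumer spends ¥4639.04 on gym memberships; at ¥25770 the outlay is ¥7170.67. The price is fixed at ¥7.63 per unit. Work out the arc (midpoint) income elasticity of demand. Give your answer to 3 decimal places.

1.882

With a constant price, Q₁ = 4639.04/7.63 = 608.000 and Q₂ = 7170.67/7.63 = 939.799 (equivalently, work directly with expenditure since P cancels).
Midpoint %ΔQ = (7170.67 − 4639.04)/5904.86 = 0.42874; midpoint %ΔI = (25770 − 20500)/23135 = 0.22779.
η = 0.42874 / 0.22779 = 1.882.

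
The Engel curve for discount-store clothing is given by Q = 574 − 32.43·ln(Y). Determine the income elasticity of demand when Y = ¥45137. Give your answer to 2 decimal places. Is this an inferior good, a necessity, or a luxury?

-0.14 (inferior good)

At Y = 45137: Q = 226.433.
dQ/dY = -32.43/Y = -0.000718479 at this income.
η = (dQ/dY)·(Y/Q) = -0.000718479 × (45137/226.433) = -0.14.
Since η < 0, the good is an inferior good.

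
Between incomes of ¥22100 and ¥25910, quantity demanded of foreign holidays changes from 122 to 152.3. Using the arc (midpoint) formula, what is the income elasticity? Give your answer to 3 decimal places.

1.392

ΔQ = 152.3 − 122 = 30.3; midpoint Q̄ = (122 + 152.3)/2 = 137.15.
ΔI = 25910 − 22100 = 3810; midpoint Ī = (22100 + 25910)/2 = 24005.
η = (ΔQ/Q̄) ÷ (ΔI/Ī) = (30.3/137.15) ÷ (3810/24005) = 1.392.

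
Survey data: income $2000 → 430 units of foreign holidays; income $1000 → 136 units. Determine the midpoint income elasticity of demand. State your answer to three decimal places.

ΔQ = 136 − 430 = -294; midpoint Q̄ = (430 + 136)/2 = 283.
ΔI = 1000 − 2000 = -1000; midpoint Ī = (2000 + 1000)/2 = 1500.
η = (ΔQ/Q̄) ÷ (ΔI/Ī) = (-294/283) ÷ (-1000/1500) = 1.558.

1.558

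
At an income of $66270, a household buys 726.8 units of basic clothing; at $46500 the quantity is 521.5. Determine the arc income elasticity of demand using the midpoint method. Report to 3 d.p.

0.938

ΔQ = 521.5 − 726.8 = -205.3; midpoint Q̄ = (726.8 + 521.5)/2 = 624.15.
ΔI = 46500 − 66270 = -19770; midpoint Ī = (66270 + 46500)/2 = 56385.
η = (ΔQ/Q̄) ÷ (ΔI/Ī) = (-205.3/624.15) ÷ (-19770/56385) = 0.938.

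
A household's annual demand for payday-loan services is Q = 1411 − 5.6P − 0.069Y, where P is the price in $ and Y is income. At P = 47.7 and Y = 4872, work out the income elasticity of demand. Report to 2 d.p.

At P = 47.7, Y = 4872: Q = 807.712.
Holding P constant, ∂Q/∂Y = −0.069.
η_Y = (∂Q/∂Y)·(Y/Q) = -0.069 × (4872/807.712) = -0.42.

-0.42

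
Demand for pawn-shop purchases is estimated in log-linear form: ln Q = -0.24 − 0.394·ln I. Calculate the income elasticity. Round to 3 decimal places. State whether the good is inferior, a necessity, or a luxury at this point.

In a log-linear demand, the coefficient on ln I is the income elasticity.
So η = -0.394.
η < 0 ⇒ inferior good.

-0.394 (inferior good)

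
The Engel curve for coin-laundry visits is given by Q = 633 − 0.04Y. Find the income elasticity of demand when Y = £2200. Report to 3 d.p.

-0.161

At Y = 2200: Q = 545.000.
dQ/dY = −0.04.
η = (dQ/dY)·(Y/Q) = -0.04 × (2200/545.000) = -0.161.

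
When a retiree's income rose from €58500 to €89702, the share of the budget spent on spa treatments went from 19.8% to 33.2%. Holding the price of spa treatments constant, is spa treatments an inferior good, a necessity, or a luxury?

luxury

The budget share rises as income rises, so η > 1.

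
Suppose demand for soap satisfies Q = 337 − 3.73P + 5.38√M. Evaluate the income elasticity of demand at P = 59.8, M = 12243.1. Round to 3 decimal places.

At P = 59.8, M = 12243.1: Q = 709.235.
Holding P constant, ∂Q/∂M = 5.38/(2√M) = 0.0243112.
η_M = (∂Q/∂M)·(M/Q) = 0.0243112 × (12243.1/709.235) = 0.420.

0.420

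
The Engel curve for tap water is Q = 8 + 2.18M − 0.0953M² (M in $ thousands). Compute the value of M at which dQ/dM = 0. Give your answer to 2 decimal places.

11.44

dQ/dM = 2.18 − 0.1906M.
The good is inferior where dQ/dM < 0. Setting dQ/dM = 0 gives M = 2.18 / 0.1906 = 11.44.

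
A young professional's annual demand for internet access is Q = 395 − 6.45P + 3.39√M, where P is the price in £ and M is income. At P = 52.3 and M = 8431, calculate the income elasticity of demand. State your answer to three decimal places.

At P = 52.3, M = 8431: Q = 368.936.
Holding P constant, ∂Q/∂M = 3.39/(2√M) = 0.0184599.
η_M = (∂Q/∂M)·(M/Q) = 0.0184599 × (8431/368.936) = 0.422.

0.422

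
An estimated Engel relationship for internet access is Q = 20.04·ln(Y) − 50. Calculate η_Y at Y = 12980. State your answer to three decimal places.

At Y = 12980: Q = 139.802.
dQ/dY = 20.04/Y = 0.00154391 at this income.
η = (dQ/dY)·(Y/Q) = 0.00154391 × (12980/139.802) = 0.143.

0.143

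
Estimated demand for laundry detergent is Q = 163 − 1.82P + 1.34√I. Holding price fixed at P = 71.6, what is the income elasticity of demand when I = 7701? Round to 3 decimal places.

At P = 71.6, I = 7701: Q = 150.280.
Holding P constant, ∂Q/∂I = 1.34/(2√I) = 0.00763486.
η_I = (∂Q/∂I)·(I/Q) = 0.00763486 × (7701/150.280) = 0.391.

0.391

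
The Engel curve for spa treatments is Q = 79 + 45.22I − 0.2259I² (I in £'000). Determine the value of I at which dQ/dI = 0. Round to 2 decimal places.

dQ/dI = 45.22 − 0.4518I.
The good is inferior where dQ/dI < 0. Setting dQ/dI = 0 gives I = 45.22 / 0.4518 = 100.09.

100.09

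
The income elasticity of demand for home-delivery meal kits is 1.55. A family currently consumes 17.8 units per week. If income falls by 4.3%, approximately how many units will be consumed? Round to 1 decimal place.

16.6

%ΔQ ≈ η × %ΔI = 1.55 × (-4.3%) = -6.665%.
New Q ≈ 17.8 × (1 − 0.06665) = 16.6.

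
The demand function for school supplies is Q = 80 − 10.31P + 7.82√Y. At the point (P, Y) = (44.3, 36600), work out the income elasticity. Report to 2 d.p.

0.67

At P = 44.3, Y = 36600: Q = 1119.321.
Holding P constant, ∂Q/∂Y = 7.82/(2√Y) = 0.0204379.
η_Y = (∂Q/∂Y)·(Y/Q) = 0.0204379 × (36600/1119.321) = 0.67.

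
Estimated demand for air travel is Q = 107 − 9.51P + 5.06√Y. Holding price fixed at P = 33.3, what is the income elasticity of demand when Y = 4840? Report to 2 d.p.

1.24

At P = 33.3, Y = 4840: Q = 142.342.
Holding P constant, ∂Q/∂Y = 5.06/(2√Y) = 0.0363662.
η_Y = (∂Q/∂Y)·(Y/Q) = 0.0363662 × (4840/142.342) = 1.24.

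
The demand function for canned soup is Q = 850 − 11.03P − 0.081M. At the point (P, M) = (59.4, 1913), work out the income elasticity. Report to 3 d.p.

At P = 59.4, M = 1913: Q = 39.865.
Holding P constant, ∂Q/∂M = −0.081.
η_M = (∂Q/∂M)·(M/Q) = -0.081 × (1913/39.865) = -3.887.

-3.887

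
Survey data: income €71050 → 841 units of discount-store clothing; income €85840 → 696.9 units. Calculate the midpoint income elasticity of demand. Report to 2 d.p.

ΔQ = 696.9 − 841 = -144.1; midpoint Q̄ = (841 + 696.9)/2 = 768.95.
ΔI = 85840 − 71050 = 14790; midpoint Ī = (71050 + 85840)/2 = 78445.
η = (ΔQ/Q̄) ÷ (ΔI/Ī) = (-144.1/768.95) ÷ (14790/78445) = -0.99.

-0.99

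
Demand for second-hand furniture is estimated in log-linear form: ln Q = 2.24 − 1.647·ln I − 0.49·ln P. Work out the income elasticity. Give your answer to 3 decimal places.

In a log-linear demand, the coefficient on ln I is the income elasticity.
So η = -1.647.

-1.647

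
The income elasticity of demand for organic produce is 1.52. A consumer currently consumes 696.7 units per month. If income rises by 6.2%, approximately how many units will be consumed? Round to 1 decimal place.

762.4

%ΔQ ≈ η × %ΔI = 1.52 × 6.2% = 9.424%.
New Q ≈ 696.7 × (1 + 0.09424) = 762.4.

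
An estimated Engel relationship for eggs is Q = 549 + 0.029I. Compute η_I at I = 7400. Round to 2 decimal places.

At I = 7400: Q = 763.600.
dQ/dI = 0.029.
η = (dQ/dI)·(I/Q) = 0.029 × (7400/763.600) = 0.28.

0.28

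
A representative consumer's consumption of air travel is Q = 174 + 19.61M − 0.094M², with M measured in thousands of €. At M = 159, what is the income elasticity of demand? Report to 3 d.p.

-1.786

At M = 159: Q = 915.5760.
dQ/dM = 19.61 − 0.188M = -10.28200.
η = (dQ/dM)·(M/Q) = -10.28200 × (159/915.5760) = -1.786.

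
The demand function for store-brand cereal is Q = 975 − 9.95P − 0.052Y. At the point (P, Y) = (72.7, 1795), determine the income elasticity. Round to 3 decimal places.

-0.590

At P = 72.7, Y = 1795: Q = 158.295.
Holding P constant, ∂Q/∂Y = −0.052.
η_Y = (∂Q/∂Y)·(Y/Q) = -0.052 × (1795/158.295) = -0.590.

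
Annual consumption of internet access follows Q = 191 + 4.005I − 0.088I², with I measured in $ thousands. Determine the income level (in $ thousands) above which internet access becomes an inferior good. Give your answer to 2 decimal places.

22.76

dQ/dI = 4.005 − 0.176I.
The good is inferior where dQ/dI < 0. Setting dQ/dI = 0 gives I = 4.005 / 0.176 = 22.76.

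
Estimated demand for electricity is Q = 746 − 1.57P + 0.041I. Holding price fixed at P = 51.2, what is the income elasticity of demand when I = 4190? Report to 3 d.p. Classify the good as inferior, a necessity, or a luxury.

0.205 (necessity)

At P = 51.2, I = 4190: Q = 837.406.
Holding P constant, ∂Q/∂I = 0.041.
η_I = (∂Q/∂I)·(I/Q) = 0.041 × (4190/837.406) = 0.205.
Since 0 < η < 1, this is a necessity.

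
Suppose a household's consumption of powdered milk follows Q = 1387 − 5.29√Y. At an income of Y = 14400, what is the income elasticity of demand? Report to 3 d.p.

-0.422

At Y = 14400: Q = 752.200.
dQ/dY = -5.29/(2√Y) = -0.0220417 at this income.
η = (dQ/dY)·(Y/Q) = -0.0220417 × (14400/752.200) = -0.422.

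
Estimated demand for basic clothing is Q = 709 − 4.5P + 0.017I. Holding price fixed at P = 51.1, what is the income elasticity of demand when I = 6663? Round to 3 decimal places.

0.191

At P = 51.1, I = 6663: Q = 592.321.
Holding P constant, ∂Q/∂I = 0.017.
η_I = (∂Q/∂I)·(I/Q) = 0.017 × (6663/592.321) = 0.191.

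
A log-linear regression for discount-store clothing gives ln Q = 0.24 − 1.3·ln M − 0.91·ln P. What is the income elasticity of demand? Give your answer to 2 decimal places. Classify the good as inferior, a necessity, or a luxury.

-1.30 (inferior good)

In a log-linear demand, the coefficient on ln M is the income elasticity.
So η = -1.30.
η < 0 ⇒ inferior good.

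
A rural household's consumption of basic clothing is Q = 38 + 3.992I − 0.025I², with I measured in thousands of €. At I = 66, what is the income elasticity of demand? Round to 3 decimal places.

At I = 66: Q = 192.5720.
dQ/dI = 3.992 − 0.05I = 0.69200.
η = (dQ/dI)·(I/Q) = 0.69200 × (66/192.5720) = 0.237.

0.237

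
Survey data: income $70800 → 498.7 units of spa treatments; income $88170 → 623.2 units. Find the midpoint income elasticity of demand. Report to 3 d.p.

ΔQ = 623.2 − 498.7 = 124.5; midpoint Q̄ = (498.7 + 623.2)/2 = 560.95.
ΔI = 88170 − 70800 = 17370; midpoint Ī = (70800 + 88170)/2 = 79485.
η = (ΔQ/Q̄) ÷ (ΔI/Ī) = (124.5/560.95) ÷ (17370/79485) = 1.016.

1.016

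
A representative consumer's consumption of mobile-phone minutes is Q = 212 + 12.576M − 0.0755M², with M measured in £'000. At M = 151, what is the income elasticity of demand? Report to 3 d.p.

At M = 151: Q = 389.5005.
dQ/dM = 12.576 − 0.151M = -10.22500.
η = (dQ/dM)·(M/Q) = -10.22500 × (151/389.5005) = -3.964.

-3.964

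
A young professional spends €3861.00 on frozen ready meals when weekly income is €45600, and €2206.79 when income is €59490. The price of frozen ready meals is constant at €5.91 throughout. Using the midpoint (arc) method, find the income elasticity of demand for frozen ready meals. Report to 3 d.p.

-2.063

With a constant price, Q₁ = 3861.00/5.91 = 653.299 and Q₂ = 2206.79/5.91 = 373.399 (equivalently, work directly with expenditure since P cancels).
Midpoint %ΔQ = (2206.79 − 3861.00)/3033.90 = -0.54524; midpoint %ΔI = (59490 − 45600)/52545 = 0.26434.
η = -0.54524 / 0.26434 = -2.063.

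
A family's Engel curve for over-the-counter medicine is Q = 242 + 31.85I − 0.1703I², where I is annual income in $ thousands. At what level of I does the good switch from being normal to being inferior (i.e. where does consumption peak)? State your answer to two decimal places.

dQ/dI = 31.85 − 0.3406I.
The good is inferior where dQ/dI < 0. Setting dQ/dI = 0 gives I = 31.85 / 0.3406 = 93.51.

93.51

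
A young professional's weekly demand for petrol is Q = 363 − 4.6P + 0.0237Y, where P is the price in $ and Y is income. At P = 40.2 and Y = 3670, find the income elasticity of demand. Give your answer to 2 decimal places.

0.33

At P = 40.2, Y = 3670: Q = 265.059.
Holding P constant, ∂Q/∂Y = 0.0237.
η_Y = (∂Q/∂Y)·(Y/Q) = 0.0237 × (3670/265.059) = 0.33.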